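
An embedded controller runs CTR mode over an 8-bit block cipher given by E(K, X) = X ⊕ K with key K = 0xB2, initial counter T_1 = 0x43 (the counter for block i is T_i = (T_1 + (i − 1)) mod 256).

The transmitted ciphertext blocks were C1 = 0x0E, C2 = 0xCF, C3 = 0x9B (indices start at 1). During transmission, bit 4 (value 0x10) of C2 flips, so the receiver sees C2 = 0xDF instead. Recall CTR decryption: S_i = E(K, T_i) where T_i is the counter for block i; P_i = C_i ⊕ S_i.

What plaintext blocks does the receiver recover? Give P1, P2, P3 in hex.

P1 = 0xFF, P2 = 0x29, P3 = 0x6C

Only C2 changed, to 0xDF. In CTR, a change in C_i flips the same bit in P_i only; the keystream is unaffected. Decrypting the received ciphertext:
P1: T = 0x43, S = E(K, T) = 0xF1; 0x0E ⊕ 0xF1 = 0xFF.
P2: T = 0x44, S = E(K, T) = 0xF6; 0xDF ⊕ 0xF6 = 0x29.
P3: T = 0x45, S = E(K, T) = 0xF7; 0x9B ⊕ 0xF7 = 0x6C.
Blocks that differ from the original plaintext: P2.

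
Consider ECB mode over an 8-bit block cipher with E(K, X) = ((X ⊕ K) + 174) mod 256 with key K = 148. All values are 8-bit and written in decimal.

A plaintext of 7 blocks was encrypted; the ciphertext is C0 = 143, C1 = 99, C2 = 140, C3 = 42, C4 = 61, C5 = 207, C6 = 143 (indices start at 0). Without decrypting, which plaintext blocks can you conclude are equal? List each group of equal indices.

ECB encrypts each block independently with the same key, so equal ciphertext blocks imply equal plaintext blocks.
C0 = C6 = 143, so P0 = P6.

P0 = P6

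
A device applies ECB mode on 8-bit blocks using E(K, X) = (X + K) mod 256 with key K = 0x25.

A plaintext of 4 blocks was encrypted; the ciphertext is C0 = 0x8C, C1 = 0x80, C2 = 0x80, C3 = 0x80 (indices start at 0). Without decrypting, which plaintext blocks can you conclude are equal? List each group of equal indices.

ECB encrypts each block independently with the same key, so equal ciphertext blocks imply equal plaintext blocks.
C1 = C2 = C3 = 0x80, so P1 = P2 = P3.

P1 = P2 = P3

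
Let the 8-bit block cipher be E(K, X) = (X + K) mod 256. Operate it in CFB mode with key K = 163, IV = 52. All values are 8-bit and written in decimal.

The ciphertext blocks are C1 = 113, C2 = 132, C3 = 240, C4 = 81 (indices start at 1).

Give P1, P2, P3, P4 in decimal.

CFB decryption: P_i = C_i ⊕ E(K, C_{i−1}), with C_{0} = IV.
P1: E(K, 52) = 215; 113 ⊕ 215 = 166.
P2: E(K, 113) = 20; 132 ⊕ 20 = 144.
P3: E(K, 132) = 39; 240 ⊕ 39 = 215.
P4: E(K, 240) = 147; 81 ⊕ 147 = 194.

P1 = 166, P2 = 144, P3 = 215, P4 = 194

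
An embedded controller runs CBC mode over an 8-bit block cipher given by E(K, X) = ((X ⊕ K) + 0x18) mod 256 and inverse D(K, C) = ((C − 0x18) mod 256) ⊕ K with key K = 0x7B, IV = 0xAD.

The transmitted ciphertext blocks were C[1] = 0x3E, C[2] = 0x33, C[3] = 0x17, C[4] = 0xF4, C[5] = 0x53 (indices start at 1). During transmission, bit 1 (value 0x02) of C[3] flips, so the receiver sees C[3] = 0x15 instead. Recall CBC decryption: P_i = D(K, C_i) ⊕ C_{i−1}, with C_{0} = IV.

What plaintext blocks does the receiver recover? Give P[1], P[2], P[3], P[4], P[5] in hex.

Only C[3] changed, to 0x15. In CBC, a change in C_i garbles P_i and flips the same bit in P_{i+1}. Decrypting the received ciphertext:
P[1]: D(K, 0x3E) = 0x5D; 0x5D ⊕ 0xAD = 0xF0.
P[2]: D(K, 0x33) = 0x60; 0x60 ⊕ 0x3E = 0x5E.
P[3]: D(K, 0x15) = 0x86; 0x86 ⊕ 0x33 = 0xB5.
P[4]: D(K, 0xF4) = 0xA7; 0xA7 ⊕ 0x15 = 0xB2.
P[5]: D(K, 0x53) = 0x40; 0x40 ⊕ 0xF4 = 0xB4.
Blocks that differ from the original plaintext: P[3], P[4].

P[1] = 0xF0, P[2] = 0x5E, P[3] = 0xB5, P[4] = 0xB2, P[5] = 0xB4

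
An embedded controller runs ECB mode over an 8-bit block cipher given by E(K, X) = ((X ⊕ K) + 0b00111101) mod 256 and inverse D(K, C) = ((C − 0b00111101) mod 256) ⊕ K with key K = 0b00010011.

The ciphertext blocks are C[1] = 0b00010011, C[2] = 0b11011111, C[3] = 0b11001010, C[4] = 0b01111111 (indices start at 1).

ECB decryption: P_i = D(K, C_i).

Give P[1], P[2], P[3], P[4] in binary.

P[1] = 0b11000101, P[2] = 0b10110001, P[3] = 0b10011110, P[4] = 0b01010001

P[1]: D(K, 0b00010011) = 0b11000101.
P[2]: D(K, 0b11011111) = 0b10110001.
P[3]: D(K, 0b11001010) = 0b10011110.
P[4]: D(K, 0b01111111) = 0b01010001.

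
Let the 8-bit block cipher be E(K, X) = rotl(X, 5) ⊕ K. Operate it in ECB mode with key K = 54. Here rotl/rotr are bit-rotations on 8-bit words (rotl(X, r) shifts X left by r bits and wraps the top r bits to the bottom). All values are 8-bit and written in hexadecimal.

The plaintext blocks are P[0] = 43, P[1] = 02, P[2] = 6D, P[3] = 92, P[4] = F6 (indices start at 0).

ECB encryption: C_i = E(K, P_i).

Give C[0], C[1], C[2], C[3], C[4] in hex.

C[0]: E(K, 43) = 3C.
C[1]: E(K, 02) = 14.
C[2]: E(K, 6D) = F9.
C[3]: E(K, 92) = 06.
C[4]: E(K, F6) = 8A.

C[0] = 3C, C[1] = 14, C[2] = F9, C[3] = 06, C[4] = 8A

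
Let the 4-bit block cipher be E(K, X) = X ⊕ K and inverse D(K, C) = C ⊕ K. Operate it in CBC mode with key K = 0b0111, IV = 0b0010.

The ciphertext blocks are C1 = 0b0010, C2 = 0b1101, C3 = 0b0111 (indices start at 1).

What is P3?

P3 = 0b1101

CBC decryption: P_i = D(K, C_i) ⊕ C_{i−1}, with C_{0} = IV.
P3: D(K, 0b0111) = 0b0000; 0b0000 ⊕ 0b1101 = 0b1101.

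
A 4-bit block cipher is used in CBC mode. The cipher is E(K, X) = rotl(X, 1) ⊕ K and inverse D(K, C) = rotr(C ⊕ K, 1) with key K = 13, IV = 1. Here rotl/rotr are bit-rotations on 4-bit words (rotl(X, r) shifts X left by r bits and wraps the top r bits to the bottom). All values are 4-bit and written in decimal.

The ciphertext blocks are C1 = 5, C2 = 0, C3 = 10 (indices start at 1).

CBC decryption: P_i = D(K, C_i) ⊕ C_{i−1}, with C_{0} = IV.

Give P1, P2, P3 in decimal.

P1 = 5, P2 = 11, P3 = 11

P1: D(K, 5) = 4; 4 ⊕ 1 = 5.
P2: D(K, 0) = 14; 14 ⊕ 5 = 11.
P3: D(K, 10) = 11; 11 ⊕ 0 = 11.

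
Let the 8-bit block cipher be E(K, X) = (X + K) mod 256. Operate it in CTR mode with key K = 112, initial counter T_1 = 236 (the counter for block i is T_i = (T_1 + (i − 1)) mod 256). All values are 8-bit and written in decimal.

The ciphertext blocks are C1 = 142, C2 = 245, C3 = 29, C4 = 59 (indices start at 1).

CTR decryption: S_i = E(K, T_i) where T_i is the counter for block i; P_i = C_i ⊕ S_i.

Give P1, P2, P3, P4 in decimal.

P1 = 210, P2 = 168, P3 = 67, P4 = 100

P1: T = 236, S = E(K, T) = 92; 142 ⊕ 92 = 210.
P2: T = 237, S = E(K, T) = 93; 245 ⊕ 93 = 168.
P3: T = 238, S = E(K, T) = 94; 29 ⊕ 94 = 67.
P4: T = 239, S = E(K, T) = 95; 59 ⊕ 95 = 100.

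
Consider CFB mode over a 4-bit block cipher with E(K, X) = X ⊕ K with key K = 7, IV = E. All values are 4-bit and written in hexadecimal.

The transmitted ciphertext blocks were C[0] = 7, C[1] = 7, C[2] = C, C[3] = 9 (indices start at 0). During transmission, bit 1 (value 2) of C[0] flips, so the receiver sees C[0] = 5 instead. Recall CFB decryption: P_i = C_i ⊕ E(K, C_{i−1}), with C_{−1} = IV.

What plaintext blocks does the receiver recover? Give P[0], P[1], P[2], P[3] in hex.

Only C[0] changed, to 5. In CFB, a change in C_i flips the same bit in P_i and garbles P_{i+1}. Decrypting the received ciphertext:
P[0]: E(K, E) = 9; 5 ⊕ 9 = C.
P[1]: E(K, 5) = 2; 7 ⊕ 2 = 5.
P[2]: E(K, 7) = 0; C ⊕ 0 = C.
P[3]: E(K, C) = B; 9 ⊕ B = 2.
Blocks that differ from the original plaintext: P[0], P[1].

P[0] = C, P[1] = 5, P[2] = C, P[3] = 2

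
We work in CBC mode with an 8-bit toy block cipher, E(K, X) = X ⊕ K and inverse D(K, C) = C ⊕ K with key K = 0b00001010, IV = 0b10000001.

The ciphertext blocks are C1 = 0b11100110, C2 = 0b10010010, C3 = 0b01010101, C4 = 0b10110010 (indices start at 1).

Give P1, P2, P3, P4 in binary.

P1 = 0b01101101, P2 = 0b01111110, P3 = 0b11001101, P4 = 0b11101101

CBC decryption: P_i = D(K, C_i) ⊕ C_{i−1}, with C_{0} = IV.
P1: D(K, 0b11100110) = 0b11101100; 0b11101100 ⊕ 0b10000001 = 0b01101101.
P2: D(K, 0b10010010) = 0b10011000; 0b10011000 ⊕ 0b11100110 = 0b01111110.
P3: D(K, 0b01010101) = 0b01011111; 0b01011111 ⊕ 0b10010010 = 0b11001101.
P4: D(K, 0b10110010) = 0b10111000; 0b10111000 ⊕ 0b01010101 = 0b11101101.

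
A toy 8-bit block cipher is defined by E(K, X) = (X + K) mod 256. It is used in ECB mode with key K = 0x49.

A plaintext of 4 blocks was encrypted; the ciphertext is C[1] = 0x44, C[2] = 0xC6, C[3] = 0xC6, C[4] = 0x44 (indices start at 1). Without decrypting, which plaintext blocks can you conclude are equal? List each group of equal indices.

ECB encrypts each block independently with the same key, so equal ciphertext blocks imply equal plaintext blocks.
C[1] = C[4] = 0x44, so P[1] = P[4].
C[2] = C[3] = 0xC6, so P[2] = P[3].

P[1] = P[4]; P[2] = P[3]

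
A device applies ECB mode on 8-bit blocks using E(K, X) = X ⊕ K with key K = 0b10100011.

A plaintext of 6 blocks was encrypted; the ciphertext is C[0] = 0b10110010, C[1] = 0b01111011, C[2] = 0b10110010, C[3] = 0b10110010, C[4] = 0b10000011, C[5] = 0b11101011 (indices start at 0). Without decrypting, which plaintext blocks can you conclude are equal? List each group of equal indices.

ECB encrypts each block independently with the same key, so equal ciphertext blocks imply equal plaintext blocks.
C[0] = C[2] = C[3] = 0b10110010, so P[0] = P[2] = P[3].

P[0] = P[2] = P[3]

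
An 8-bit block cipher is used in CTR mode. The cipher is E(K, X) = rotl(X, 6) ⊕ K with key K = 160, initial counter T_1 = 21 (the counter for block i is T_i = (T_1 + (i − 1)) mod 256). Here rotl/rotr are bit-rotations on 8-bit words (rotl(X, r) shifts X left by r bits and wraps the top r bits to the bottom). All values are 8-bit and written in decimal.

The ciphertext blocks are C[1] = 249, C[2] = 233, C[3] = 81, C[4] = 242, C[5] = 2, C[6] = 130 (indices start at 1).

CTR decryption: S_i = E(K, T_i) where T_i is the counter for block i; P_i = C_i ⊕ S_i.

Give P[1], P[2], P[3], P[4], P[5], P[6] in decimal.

P[1] = 28, P[2] = 204, P[3] = 52, P[4] = 84, P[5] = 228, P[6] = 164

P[1]: T = 21, S = E(K, T) = 229; 249 ⊕ 229 = 28.
P[2]: T = 22, S = E(K, T) = 37; 233 ⊕ 37 = 204.
P[3]: T = 23, S = E(K, T) = 101; 81 ⊕ 101 = 52.
P[4]: T = 24, S = E(K, T) = 166; 242 ⊕ 166 = 84.
P[5]: T = 25, S = E(K, T) = 230; 2 ⊕ 230 = 228.
P[6]: T = 26, S = E(K, T) = 38; 130 ⊕ 38 = 164.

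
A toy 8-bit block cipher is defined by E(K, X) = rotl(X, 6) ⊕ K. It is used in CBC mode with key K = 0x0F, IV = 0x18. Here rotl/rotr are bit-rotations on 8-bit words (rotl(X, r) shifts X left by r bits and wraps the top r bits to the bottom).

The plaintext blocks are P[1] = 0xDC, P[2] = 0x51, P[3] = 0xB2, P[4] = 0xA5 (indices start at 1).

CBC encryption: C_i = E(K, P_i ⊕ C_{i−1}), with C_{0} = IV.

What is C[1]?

C[1]: P[1] ⊕ 0x18 = 0xC4; E(K, 0xC4) = 0x3E.

C[1] = 0x3E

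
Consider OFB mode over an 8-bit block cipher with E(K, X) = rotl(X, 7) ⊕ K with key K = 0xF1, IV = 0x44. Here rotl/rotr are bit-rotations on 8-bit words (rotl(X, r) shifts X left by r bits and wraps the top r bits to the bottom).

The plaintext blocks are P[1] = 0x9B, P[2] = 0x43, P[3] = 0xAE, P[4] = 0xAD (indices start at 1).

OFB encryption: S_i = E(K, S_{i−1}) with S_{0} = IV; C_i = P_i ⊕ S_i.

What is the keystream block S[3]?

0xFD

C[1]: S = E(K, 0x44) = 0xD3; 0x9B ⊕ 0xD3 = 0x48.
C[2]: S = E(K, 0xD3) = 0x18; 0x43 ⊕ 0x18 = 0x5B.
C[3]: S = E(K, 0x18) = 0xFD; 0xAE ⊕ 0xFD = 0x53.
So S[3] = 0xFD.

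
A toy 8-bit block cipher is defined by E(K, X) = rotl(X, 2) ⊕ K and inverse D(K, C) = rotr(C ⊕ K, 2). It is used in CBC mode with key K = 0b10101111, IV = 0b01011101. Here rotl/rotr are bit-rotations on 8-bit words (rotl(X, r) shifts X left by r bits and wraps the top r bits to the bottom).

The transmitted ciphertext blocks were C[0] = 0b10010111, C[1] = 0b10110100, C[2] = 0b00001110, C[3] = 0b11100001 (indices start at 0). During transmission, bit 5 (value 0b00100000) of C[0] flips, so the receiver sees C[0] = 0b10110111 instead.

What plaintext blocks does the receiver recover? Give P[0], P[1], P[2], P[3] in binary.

CBC decryption: P_i = D(K, C_i) ⊕ C_{i−1}, with C_{−1} = IV.
Only C[0] changed, to 0b10110111. In CBC, a change in C_i garbles P_i and flips the same bit in P_{i+1}. Decrypting the received ciphertext:
P[0]: D(K, 0b10110111) = 0b00000110; 0b00000110 ⊕ 0b01011101 = 0b01011011.
P[1]: D(K, 0b10110100) = 0b11000110; 0b11000110 ⊕ 0b10110111 = 0b01110001.
P[2]: D(K, 0b00001110) = 0b01101000; 0b01101000 ⊕ 0b10110100 = 0b11011100.
P[3]: D(K, 0b11100001) = 0b10010011; 0b10010011 ⊕ 0b00001110 = 0b10011101.
Blocks that differ from the original plaintext: P[0], P[1].

P[0] = 0b01011011, P[1] = 0b01110001, P[2] = 0b11011100, P[3] = 0b10011101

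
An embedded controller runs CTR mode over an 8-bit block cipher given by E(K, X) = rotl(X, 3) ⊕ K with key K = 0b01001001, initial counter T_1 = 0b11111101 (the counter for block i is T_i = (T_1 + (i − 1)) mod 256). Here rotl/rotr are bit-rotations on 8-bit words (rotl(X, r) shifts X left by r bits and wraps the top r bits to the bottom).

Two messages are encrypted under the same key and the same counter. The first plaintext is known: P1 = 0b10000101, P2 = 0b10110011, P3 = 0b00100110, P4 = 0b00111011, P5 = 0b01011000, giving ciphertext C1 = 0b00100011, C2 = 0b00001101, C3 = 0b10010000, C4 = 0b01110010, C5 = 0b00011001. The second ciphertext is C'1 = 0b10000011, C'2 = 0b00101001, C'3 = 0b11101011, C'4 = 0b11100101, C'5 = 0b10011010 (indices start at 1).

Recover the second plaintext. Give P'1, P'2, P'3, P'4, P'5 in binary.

In CTR with a reused counter, both messages share the same keystream S_i, so C_i ⊕ C'_i = P_i ⊕ P'_i and thus P'_i = P_i ⊕ C_i ⊕ C'_i.
P'1: 0b10000101 ⊕ 0b00100011 ⊕ 0b10000011 = 0b00100101.
P'2: 0b10110011 ⊕ 0b00001101 ⊕ 0b00101001 = 0b10010111.
P'3: 0b00100110 ⊕ 0b10010000 ⊕ 0b11101011 = 0b01011101.
P'4: 0b00111011 ⊕ 0b01110010 ⊕ 0b11100101 = 0b10101100.
P'5: 0b01011000 ⊕ 0b00011001 ⊕ 0b10011010 = 0b11011011.

P'1 = 0b00100101, P'2 = 0b10010111, P'3 = 0b01011101, P'4 = 0b10101100, P'5 = 0b11011011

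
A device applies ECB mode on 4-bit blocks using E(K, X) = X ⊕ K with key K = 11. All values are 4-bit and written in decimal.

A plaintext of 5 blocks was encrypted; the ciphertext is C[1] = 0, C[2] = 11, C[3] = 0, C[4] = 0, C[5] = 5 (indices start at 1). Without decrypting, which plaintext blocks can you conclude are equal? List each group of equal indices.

P[1] = P[3] = P[4]

ECB encrypts each block independently with the same key, so equal ciphertext blocks imply equal plaintext blocks.
C[1] = C[3] = C[4] = 0, so P[1] = P[3] = P[4].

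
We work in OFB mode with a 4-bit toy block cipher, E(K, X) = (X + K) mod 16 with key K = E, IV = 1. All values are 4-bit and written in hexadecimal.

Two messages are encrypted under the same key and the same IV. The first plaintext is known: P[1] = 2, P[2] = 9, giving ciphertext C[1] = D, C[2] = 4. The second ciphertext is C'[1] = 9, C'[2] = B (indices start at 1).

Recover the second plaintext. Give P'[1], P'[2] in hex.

In OFB with a reused IV, both messages share the same keystream S_i, so C_i ⊕ C'_i = P_i ⊕ P'_i and thus P'_i = P_i ⊕ C_i ⊕ C'_i.
P'[1]: 2 ⊕ D ⊕ 9 = 6.
P'[2]: 9 ⊕ 4 ⊕ B = 6.

P'[1] = 6, P'[2] = 6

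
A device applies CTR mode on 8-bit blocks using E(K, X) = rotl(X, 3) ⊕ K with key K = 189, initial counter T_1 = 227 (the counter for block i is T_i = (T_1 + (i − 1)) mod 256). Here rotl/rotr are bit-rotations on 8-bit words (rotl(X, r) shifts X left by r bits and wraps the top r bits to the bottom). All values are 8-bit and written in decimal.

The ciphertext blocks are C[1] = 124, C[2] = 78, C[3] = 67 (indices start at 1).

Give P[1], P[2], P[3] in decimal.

P[1] = 222, P[2] = 212, P[3] = 209

CTR decryption: S_i = E(K, T_i) where T_i is the counter for block i; P_i = C_i ⊕ S_i.
P[1]: T = 227, S = E(K, T) = 162; 124 ⊕ 162 = 222.
P[2]: T = 228, S = E(K, T) = 154; 78 ⊕ 154 = 212.
P[3]: T = 229, S = E(K, T) = 146; 67 ⊕ 146 = 209.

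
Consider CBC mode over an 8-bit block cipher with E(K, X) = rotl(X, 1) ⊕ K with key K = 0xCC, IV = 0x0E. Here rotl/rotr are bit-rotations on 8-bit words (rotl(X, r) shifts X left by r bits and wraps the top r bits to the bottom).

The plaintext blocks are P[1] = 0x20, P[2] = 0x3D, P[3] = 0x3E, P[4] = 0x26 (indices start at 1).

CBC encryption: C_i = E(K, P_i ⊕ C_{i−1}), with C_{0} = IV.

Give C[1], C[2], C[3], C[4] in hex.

C[1] = 0x90, C[2] = 0x97, C[3] = 0x9F, C[4] = 0xBF

C[1]: P[1] ⊕ 0x0E = 0x2E; E(K, 0x2E) = 0x90.
C[2]: P[2] ⊕ 0x90 = 0xAD; E(K, 0xAD) = 0x97.
C[3]: P[3] ⊕ 0x97 = 0xA9; E(K, 0xA9) = 0x9F.
C[4]: P[4] ⊕ 0x9F = 0xB9; E(K, 0xB9) = 0xBF.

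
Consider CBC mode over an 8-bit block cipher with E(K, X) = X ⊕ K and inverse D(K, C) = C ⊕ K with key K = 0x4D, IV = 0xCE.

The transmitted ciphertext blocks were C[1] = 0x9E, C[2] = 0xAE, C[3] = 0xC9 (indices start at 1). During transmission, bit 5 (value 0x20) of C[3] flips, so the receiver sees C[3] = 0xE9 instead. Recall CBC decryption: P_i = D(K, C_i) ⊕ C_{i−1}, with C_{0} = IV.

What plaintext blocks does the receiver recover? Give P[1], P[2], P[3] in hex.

P[1] = 0x1D, P[2] = 0x7D, P[3] = 0x0A

Only C[3] changed, to 0xE9. In CBC, a change in C_i garbles P_i and flips the same bit in P_{i+1}. Decrypting the received ciphertext:
P[1]: D(K, 0x9E) = 0xD3; 0xD3 ⊕ 0xCE = 0x1D.
P[2]: D(K, 0xAE) = 0xE3; 0xE3 ⊕ 0x9E = 0x7D.
P[3]: D(K, 0xE9) = 0xA4; 0xA4 ⊕ 0xAE = 0x0A.
Blocks that differ from the original plaintext: P[3].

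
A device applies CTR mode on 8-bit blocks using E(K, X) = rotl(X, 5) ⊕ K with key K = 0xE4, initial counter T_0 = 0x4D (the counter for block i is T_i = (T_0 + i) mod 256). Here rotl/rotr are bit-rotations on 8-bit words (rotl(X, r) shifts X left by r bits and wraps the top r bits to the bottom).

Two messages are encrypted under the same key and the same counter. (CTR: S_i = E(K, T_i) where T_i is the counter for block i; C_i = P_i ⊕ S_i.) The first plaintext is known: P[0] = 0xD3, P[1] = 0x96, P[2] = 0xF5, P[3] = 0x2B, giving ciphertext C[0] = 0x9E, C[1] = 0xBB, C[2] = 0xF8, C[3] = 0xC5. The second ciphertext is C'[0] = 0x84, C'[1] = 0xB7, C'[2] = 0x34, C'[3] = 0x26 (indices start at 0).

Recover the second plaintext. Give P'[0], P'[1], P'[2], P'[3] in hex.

P'[0] = 0xC9, P'[1] = 0x9A, P'[2] = 0x39, P'[3] = 0xC8

In CTR with a reused counter, both messages share the same keystream S_i, so C_i ⊕ C'_i = P_i ⊕ P'_i and thus P'_i = P_i ⊕ C_i ⊕ C'_i.
P'[0]: 0xD3 ⊕ 0x9E ⊕ 0x84 = 0xC9.
P'[1]: 0x96 ⊕ 0xBB ⊕ 0xB7 = 0x9A.
P'[2]: 0xF5 ⊕ 0xF8 ⊕ 0x34 = 0x39.
P'[3]: 0x2B ⊕ 0xC5 ⊕ 0x26 = 0xC8.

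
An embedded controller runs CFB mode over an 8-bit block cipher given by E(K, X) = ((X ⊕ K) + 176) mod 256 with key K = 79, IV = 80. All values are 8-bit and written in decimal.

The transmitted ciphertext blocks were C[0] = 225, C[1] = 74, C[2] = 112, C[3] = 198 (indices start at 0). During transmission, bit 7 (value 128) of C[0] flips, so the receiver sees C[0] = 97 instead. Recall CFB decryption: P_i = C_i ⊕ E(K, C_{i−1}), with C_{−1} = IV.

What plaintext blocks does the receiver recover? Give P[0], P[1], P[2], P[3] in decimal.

P[0] = 174, P[1] = 148, P[2] = 197, P[3] = 41

Only C[0] changed, to 97. In CFB, a change in C_i flips the same bit in P_i and garbles P_{i+1}. Decrypting the received ciphertext:
P[0]: E(K, 80) = 207; 97 ⊕ 207 = 174.
P[1]: E(K, 97) = 222; 74 ⊕ 222 = 148.
P[2]: E(K, 74) = 181; 112 ⊕ 181 = 197.
P[3]: E(K, 112) = 239; 198 ⊕ 239 = 41.
Blocks that differ from the original plaintext: P[0], P[1].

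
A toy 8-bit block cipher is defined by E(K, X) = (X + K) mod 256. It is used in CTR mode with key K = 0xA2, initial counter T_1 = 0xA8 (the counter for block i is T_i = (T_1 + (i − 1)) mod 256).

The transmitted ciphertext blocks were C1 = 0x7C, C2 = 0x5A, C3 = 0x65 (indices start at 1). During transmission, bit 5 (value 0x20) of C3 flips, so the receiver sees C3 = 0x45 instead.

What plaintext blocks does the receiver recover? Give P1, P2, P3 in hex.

CTR decryption: S_i = E(K, T_i) where T_i is the counter for block i; P_i = C_i ⊕ S_i.
Only C3 changed, to 0x45. In CTR, a change in C_i flips the same bit in P_i only; the keystream is unaffected. Decrypting the received ciphertext:
P1: T = 0xA8, S = E(K, T) = 0x4A; 0x7C ⊕ 0x4A = 0x36.
P2: T = 0xA9, S = E(K, T) = 0x4B; 0x5A ⊕ 0x4B = 0x11.
P3: T = 0xAA, S = E(K, T) = 0x4C; 0x45 ⊕ 0x4C = 0x09.
Blocks that differ from the original plaintext: P3.

P1 = 0x36, P2 = 0x11, P3 = 0x09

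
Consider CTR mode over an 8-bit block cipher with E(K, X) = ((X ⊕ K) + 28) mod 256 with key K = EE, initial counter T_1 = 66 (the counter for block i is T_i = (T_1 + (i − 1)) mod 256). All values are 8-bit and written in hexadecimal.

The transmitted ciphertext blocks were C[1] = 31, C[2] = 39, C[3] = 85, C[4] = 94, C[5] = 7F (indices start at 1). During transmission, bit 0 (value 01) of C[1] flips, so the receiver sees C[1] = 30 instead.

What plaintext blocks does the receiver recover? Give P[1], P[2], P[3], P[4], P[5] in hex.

P[1] = 80, P[2] = 88, P[3] = 2B, P[4] = 3B, P[5] = D3

CTR decryption: S_i = E(K, T_i) where T_i is the counter for block i; P_i = C_i ⊕ S_i.
Only C[1] changed, to 30. In CTR, a change in C_i flips the same bit in P_i only; the keystream is unaffected. Decrypting the received ciphertext:
P[1]: T = 66, S = E(K, T) = B0; 30 ⊕ B0 = 80.
P[2]: T = 67, S = E(K, T) = B1; 39 ⊕ B1 = 88.
P[3]: T = 68, S = E(K, T) = AE; 85 ⊕ AE = 2B.
P[4]: T = 69, S = E(K, T) = AF; 94 ⊕ AF = 3B.
P[5]: T = 6A, S = E(K, T) = AC; 7F ⊕ AC = D3.
Blocks that differ from the original plaintext: P[1].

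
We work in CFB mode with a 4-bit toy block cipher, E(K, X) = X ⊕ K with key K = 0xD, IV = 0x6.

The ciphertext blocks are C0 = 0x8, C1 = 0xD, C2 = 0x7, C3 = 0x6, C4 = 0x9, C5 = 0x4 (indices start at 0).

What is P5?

CFB decryption: P_i = C_i ⊕ E(K, C_{i−1}), with C_{−1} = IV.
P5: E(K, 0x9) = 0x4; 0x4 ⊕ 0x4 = 0x0.

P5 = 0x0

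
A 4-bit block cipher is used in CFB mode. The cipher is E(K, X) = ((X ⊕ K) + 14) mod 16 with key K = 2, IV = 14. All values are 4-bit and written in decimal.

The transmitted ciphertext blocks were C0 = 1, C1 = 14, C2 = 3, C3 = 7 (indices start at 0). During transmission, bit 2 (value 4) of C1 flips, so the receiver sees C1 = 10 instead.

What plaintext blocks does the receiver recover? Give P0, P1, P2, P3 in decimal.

CFB decryption: P_i = C_i ⊕ E(K, C_{i−1}), with C_{−1} = IV.
Only C1 changed, to 10. In CFB, a change in C_i flips the same bit in P_i and garbles P_{i+1}. Decrypting the received ciphertext:
P0: E(K, 14) = 10; 1 ⊕ 10 = 11.
P1: E(K, 1) = 1; 10 ⊕ 1 = 11.
P2: E(K, 10) = 6; 3 ⊕ 6 = 5.
P3: E(K, 3) = 15; 7 ⊕ 15 = 8.
Blocks that differ from the original plaintext: P1, P2.

P0 = 11, P1 = 11, P2 = 5, P3 = 8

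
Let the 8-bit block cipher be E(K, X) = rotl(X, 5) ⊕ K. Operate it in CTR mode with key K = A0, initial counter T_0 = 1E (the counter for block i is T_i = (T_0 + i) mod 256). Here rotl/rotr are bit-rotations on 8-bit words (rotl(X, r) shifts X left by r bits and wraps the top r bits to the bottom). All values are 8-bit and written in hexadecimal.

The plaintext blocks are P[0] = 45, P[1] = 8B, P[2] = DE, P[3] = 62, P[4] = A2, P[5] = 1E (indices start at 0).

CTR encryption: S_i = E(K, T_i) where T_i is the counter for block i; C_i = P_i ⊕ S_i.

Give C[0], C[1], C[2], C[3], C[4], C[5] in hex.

C[0] = 26, C[1] = C8, C[2] = 7A, C[3] = E6, C[4] = 46, C[5] = DA

C[0]: T = 1E, S = E(K, T) = 63; 45 ⊕ 63 = 26.
C[1]: T = 1F, S = E(K, T) = 43; 8B ⊕ 43 = C8.
C[2]: T = 20, S = E(K, T) = A4; DE ⊕ A4 = 7A.
C[3]: T = 21, S = E(K, T) = 84; 62 ⊕ 84 = E6.
C[4]: T = 22, S = E(K, T) = E4; A2 ⊕ E4 = 46.
C[5]: T = 23, S = E(K, T) = C4; 1E ⊕ C4 = DA.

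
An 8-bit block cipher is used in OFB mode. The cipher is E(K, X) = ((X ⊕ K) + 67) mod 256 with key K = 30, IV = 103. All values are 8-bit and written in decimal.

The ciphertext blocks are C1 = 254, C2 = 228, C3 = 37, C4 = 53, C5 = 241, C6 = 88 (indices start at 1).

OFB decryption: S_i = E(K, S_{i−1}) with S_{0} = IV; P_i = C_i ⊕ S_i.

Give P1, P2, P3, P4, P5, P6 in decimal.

P1: S = E(K, 103) = 188; 254 ⊕ 188 = 66.
P2: S = E(K, 188) = 229; 228 ⊕ 229 = 1.
P3: S = E(K, 229) = 62; 37 ⊕ 62 = 27.
P4: S = E(K, 62) = 99; 53 ⊕ 99 = 86.
P5: S = E(K, 99) = 192; 241 ⊕ 192 = 49.
P6: S = E(K, 192) = 33; 88 ⊕ 33 = 121.

P1 = 66, P2 = 1, P3 = 27, P4 = 86, P5 = 49, P6 = 121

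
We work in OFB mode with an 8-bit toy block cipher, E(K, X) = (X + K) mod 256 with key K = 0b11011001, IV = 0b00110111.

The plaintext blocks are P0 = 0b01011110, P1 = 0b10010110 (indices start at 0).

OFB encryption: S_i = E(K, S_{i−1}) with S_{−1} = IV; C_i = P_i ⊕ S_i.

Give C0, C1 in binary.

C0 = 0b01001110, C1 = 0b01111111

C0: S = E(K, 0b00110111) = 0b00010000; 0b01011110 ⊕ 0b00010000 = 0b01001110.
C1: S = E(K, 0b00010000) = 0b11101001; 0b10010110 ⊕ 0b11101001 = 0b01111111.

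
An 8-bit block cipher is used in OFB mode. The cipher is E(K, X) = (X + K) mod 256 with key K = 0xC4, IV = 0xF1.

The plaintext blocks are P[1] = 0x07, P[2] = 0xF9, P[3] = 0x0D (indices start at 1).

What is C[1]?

C[1] = 0xB2

OFB encryption: S_i = E(K, S_{i−1}) with S_{0} = IV; C_i = P_i ⊕ S_i.
C[1]: S = E(K, 0xF1) = 0xB5; 0x07 ⊕ 0xB5 = 0xB2.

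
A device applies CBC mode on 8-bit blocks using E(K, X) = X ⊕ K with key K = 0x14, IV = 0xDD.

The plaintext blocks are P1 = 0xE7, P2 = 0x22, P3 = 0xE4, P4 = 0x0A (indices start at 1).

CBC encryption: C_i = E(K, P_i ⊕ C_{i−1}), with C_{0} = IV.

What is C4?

C4 = 0xF6

C1: P1 ⊕ 0xDD = 0x3A; E(K, 0x3A) = 0x2E.
C2: P2 ⊕ 0x2E = 0x0C; E(K, 0x0C) = 0x18.
C3: P3 ⊕ 0x18 = 0xFC; E(K, 0xFC) = 0xE8.
C4: P4 ⊕ 0xE8 = 0xE2; E(K, 0xE2) = 0xF6.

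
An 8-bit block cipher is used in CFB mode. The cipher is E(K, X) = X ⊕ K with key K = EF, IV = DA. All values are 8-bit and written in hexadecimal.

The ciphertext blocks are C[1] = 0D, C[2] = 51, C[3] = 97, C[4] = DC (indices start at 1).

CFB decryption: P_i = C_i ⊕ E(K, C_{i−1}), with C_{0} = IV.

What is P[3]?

P[3] = 29

P[3]: E(K, 51) = BE; 97 ⊕ BE = 29.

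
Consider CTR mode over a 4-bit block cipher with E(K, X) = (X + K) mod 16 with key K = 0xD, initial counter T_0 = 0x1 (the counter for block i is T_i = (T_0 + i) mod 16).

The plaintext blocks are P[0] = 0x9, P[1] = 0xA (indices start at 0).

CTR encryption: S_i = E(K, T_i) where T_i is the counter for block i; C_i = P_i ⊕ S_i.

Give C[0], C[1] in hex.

C[0]: T = 0x1, S = E(K, T) = 0xE; 0x9 ⊕ 0xE = 0x7.
C[1]: T = 0x2, S = E(K, T) = 0xF; 0xA ⊕ 0xF = 0x5.

C[0] = 0x7, C[1] = 0x5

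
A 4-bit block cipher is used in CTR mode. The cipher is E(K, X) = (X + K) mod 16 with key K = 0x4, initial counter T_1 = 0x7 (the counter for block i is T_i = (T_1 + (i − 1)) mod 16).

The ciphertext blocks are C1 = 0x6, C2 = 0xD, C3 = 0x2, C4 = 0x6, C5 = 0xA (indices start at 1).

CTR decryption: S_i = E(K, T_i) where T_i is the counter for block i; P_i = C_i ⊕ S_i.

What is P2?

P2: T = 0x8, S = E(K, T) = 0xC; 0xD ⊕ 0xC = 0x1.

P2 = 0x1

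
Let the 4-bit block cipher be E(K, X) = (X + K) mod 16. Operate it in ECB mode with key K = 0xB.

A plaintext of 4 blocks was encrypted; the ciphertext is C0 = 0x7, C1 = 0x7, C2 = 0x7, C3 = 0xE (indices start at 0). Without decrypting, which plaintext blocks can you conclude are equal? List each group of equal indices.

ECB encrypts each block independently with the same key, so equal ciphertext blocks imply equal plaintext blocks.
C0 = C1 = C2 = 0x7, so P0 = P1 = P2.

P0 = P1 = P2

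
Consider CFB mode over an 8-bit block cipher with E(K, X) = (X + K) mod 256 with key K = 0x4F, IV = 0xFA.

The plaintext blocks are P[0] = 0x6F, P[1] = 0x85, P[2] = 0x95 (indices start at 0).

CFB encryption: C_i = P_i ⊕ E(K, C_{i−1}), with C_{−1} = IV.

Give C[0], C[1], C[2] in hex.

C[0]: E(K, 0xFA) = 0x49; 0x6F ⊕ 0x49 = 0x26.
C[1]: E(K, 0x26) = 0x75; 0x85 ⊕ 0x75 = 0xF0.
C[2]: E(K, 0xF0) = 0x3F; 0x95 ⊕ 0x3F = 0xAA.

C[0] = 0x26, C[1] = 0xF0, C[2] = 0xAA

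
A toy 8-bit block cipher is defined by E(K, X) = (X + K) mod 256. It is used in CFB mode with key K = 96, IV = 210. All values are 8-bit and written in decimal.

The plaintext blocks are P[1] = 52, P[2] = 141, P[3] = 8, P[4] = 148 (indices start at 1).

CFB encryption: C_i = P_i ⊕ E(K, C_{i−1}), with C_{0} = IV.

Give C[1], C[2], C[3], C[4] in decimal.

C[1] = 6, C[2] = 235, C[3] = 67, C[4] = 55

C[1]: E(K, 210) = 50; 52 ⊕ 50 = 6.
C[2]: E(K, 6) = 102; 141 ⊕ 102 = 235.
C[3]: E(K, 235) = 75; 8 ⊕ 75 = 67.
C[4]: E(K, 67) = 163; 148 ⊕ 163 = 55.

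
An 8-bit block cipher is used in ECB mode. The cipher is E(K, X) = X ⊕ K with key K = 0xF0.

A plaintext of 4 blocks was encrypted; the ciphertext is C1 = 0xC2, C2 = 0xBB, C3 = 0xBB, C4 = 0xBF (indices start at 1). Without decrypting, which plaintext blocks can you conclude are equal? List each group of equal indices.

ECB encrypts each block independently with the same key, so equal ciphertext blocks imply equal plaintext blocks.
C2 = C3 = 0xBB, so P2 = P3.

P2 = P3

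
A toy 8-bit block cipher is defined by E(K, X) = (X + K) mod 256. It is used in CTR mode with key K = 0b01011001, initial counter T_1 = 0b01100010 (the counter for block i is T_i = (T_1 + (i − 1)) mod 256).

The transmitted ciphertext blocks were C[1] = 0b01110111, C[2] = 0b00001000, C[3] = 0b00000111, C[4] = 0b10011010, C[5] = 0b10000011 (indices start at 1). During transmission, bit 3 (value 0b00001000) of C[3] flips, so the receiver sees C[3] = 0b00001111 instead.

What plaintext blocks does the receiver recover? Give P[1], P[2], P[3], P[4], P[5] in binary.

P[1] = 0b11001100, P[2] = 0b10110100, P[3] = 0b10110010, P[4] = 0b00100100, P[5] = 0b00111100

CTR decryption: S_i = E(K, T_i) where T_i is the counter for block i; P_i = C_i ⊕ S_i.
Only C[3] changed, to 0b00001111. In CTR, a change in C_i flips the same bit in P_i only; the keystream is unaffected. Decrypting the received ciphertext:
P[1]: T = 0b01100010, S = E(K, T) = 0b10111011; 0b01110111 ⊕ 0b10111011 = 0b11001100.
P[2]: T = 0b01100011, S = E(K, T) = 0b10111100; 0b00001000 ⊕ 0b10111100 = 0b10110100.
P[3]: T = 0b01100100, S = E(K, T) = 0b10111101; 0b00001111 ⊕ 0b10111101 = 0b10110010.
P[4]: T = 0b01100101, S = E(K, T) = 0b10111110; 0b10011010 ⊕ 0b10111110 = 0b00100100.
P[5]: T = 0b01100110, S = E(K, T) = 0b10111111; 0b10000011 ⊕ 0b10111111 = 0b00111100.
Blocks that differ from the original plaintext: P[3].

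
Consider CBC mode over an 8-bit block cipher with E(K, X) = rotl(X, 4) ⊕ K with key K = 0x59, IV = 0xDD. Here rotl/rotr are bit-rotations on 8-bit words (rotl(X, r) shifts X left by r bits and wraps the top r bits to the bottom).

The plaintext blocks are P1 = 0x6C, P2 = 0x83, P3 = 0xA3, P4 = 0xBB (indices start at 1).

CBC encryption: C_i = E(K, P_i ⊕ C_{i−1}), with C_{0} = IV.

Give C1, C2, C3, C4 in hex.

C1: P1 ⊕ 0xDD = 0xB1; E(K, 0xB1) = 0x42.
C2: P2 ⊕ 0x42 = 0xC1; E(K, 0xC1) = 0x45.
C3: P3 ⊕ 0x45 = 0xE6; E(K, 0xE6) = 0x37.
C4: P4 ⊕ 0x37 = 0x8C; E(K, 0x8C) = 0x91.

C1 = 0x42, C2 = 0x45, C3 = 0x37, C4 = 0x91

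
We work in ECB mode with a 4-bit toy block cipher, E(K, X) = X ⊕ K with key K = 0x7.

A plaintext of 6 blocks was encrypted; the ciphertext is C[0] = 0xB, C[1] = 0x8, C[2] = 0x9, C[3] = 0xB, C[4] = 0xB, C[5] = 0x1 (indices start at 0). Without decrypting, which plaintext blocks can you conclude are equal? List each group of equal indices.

ECB encrypts each block independently with the same key, so equal ciphertext blocks imply equal plaintext blocks.
C[0] = C[3] = C[4] = 0xB, so P[0] = P[3] = P[4].

P[0] = P[3] = P[4]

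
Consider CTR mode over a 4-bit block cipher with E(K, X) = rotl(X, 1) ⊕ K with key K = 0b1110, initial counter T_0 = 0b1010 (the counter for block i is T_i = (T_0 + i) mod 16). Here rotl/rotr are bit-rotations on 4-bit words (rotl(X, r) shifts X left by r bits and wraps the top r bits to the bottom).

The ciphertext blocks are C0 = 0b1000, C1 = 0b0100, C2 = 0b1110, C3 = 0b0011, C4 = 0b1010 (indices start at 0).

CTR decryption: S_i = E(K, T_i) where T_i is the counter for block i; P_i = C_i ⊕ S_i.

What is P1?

P1: T = 0b1011, S = E(K, T) = 0b1001; 0b0100 ⊕ 0b1001 = 0b1101.

P1 = 0b1101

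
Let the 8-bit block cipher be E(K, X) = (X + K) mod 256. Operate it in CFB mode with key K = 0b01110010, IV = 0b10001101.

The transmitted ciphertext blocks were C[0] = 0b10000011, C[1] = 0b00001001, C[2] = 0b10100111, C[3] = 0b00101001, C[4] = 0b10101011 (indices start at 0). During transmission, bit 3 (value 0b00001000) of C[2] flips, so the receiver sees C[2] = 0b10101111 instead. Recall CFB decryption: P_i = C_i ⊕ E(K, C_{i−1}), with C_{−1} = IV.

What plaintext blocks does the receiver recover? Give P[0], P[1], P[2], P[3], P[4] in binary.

Only C[2] changed, to 0b10101111. In CFB, a change in C_i flips the same bit in P_i and garbles P_{i+1}. Decrypting the received ciphertext:
P[0]: E(K, 0b10001101) = 0b11111111; 0b10000011 ⊕ 0b11111111 = 0b01111100.
P[1]: E(K, 0b10000011) = 0b11110101; 0b00001001 ⊕ 0b11110101 = 0b11111100.
P[2]: E(K, 0b00001001) = 0b01111011; 0b10101111 ⊕ 0b01111011 = 0b11010100.
P[3]: E(K, 0b10101111) = 0b00100001; 0b00101001 ⊕ 0b00100001 = 0b00001000.
P[4]: E(K, 0b00101001) = 0b10011011; 0b10101011 ⊕ 0b10011011 = 0b00110000.
Blocks that differ from the original plaintext: P[2], P[3].

P[0] = 0b01111100, P[1] = 0b11111100, P[2] = 0b11010100, P[3] = 0b00001000, P[4] = 0b00110000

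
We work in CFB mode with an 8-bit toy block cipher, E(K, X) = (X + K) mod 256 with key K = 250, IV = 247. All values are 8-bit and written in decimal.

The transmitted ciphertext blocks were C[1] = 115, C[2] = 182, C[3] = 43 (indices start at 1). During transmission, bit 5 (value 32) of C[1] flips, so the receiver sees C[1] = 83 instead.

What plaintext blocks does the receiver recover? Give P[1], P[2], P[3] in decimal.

P[1] = 162, P[2] = 251, P[3] = 155

CFB decryption: P_i = C_i ⊕ E(K, C_{i−1}), with C_{0} = IV.
Only C[1] changed, to 83. In CFB, a change in C_i flips the same bit in P_i and garbles P_{i+1}. Decrypting the received ciphertext:
P[1]: E(K, 247) = 241; 83 ⊕ 241 = 162.
P[2]: E(K, 83) = 77; 182 ⊕ 77 = 251.
P[3]: E(K, 182) = 176; 43 ⊕ 176 = 155.
Blocks that differ from the original plaintext: P[1], P[2].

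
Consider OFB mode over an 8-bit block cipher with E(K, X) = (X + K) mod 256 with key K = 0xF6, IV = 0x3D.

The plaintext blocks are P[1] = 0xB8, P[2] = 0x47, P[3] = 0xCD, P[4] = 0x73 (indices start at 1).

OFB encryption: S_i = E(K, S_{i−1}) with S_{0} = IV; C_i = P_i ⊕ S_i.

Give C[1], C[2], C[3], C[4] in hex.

C[1]: S = E(K, 0x3D) = 0x33; 0xB8 ⊕ 0x33 = 0x8B.
C[2]: S = E(K, 0x33) = 0x29; 0x47 ⊕ 0x29 = 0x6E.
C[3]: S = E(K, 0x29) = 0x1F; 0xCD ⊕ 0x1F = 0xD2.
C[4]: S = E(K, 0x1F) = 0x15; 0x73 ⊕ 0x15 = 0x66.

C[1] = 0x8B, C[2] = 0x6E, C[3] = 0xD2, C[4] = 0x66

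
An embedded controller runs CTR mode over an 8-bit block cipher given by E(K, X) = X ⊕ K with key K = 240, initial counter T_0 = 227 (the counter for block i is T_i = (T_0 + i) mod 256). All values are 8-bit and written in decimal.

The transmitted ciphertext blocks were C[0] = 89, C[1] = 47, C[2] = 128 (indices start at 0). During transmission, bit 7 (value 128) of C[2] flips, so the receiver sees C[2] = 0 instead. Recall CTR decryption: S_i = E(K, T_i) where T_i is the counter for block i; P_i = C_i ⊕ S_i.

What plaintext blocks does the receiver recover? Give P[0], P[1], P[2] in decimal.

Only C[2] changed, to 0. In CTR, a change in C_i flips the same bit in P_i only; the keystream is unaffected. Decrypting the received ciphertext:
P[0]: T = 227, S = E(K, T) = 19; 89 ⊕ 19 = 74.
P[1]: T = 228, S = E(K, T) = 20; 47 ⊕ 20 = 59.
P[2]: T = 229, S = E(K, T) = 21; 0 ⊕ 21 = 21.
Blocks that differ from the original plaintext: P[2].

P[0] = 74, P[1] = 59, P[2] = 21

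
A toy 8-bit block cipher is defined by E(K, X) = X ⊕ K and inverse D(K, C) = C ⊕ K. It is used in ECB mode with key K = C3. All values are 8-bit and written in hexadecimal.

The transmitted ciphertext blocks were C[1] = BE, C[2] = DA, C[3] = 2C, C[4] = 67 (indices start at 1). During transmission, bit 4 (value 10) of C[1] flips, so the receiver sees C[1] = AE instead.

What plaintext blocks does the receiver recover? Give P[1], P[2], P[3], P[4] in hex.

ECB decryption: P_i = D(K, C_i).
Only C[1] changed, to AE. In ECB, a change in C_i affects only P_i. Decrypting the received ciphertext:
P[1]: D(K, AE) = 6D.
P[2]: D(K, DA) = 19.
P[3]: D(K, 2C) = EF.
P[4]: D(K, 67) = A4.
Blocks that differ from the original plaintext: P[1].

P[1] = 6D, P[2] = 19, P[3] = EF, P[4] = A4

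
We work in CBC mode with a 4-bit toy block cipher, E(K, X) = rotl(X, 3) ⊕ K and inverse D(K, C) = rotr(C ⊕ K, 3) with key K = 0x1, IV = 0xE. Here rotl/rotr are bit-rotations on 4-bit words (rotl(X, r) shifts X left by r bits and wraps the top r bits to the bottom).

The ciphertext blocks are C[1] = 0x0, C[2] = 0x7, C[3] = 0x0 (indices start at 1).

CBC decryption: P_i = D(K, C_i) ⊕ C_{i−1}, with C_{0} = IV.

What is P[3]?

P[3] = 0x5

P[3]: D(K, 0x0) = 0x2; 0x2 ⊕ 0x7 = 0x5.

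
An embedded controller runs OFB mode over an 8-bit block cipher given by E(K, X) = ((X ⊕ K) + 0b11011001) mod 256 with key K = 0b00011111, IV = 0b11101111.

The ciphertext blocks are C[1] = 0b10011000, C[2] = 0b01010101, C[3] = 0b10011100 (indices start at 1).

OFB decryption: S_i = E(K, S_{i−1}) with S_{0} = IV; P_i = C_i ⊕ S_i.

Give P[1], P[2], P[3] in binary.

P[1]: S = E(K, 0b11101111) = 0b11001001; 0b10011000 ⊕ 0b11001001 = 0b01010001.
P[2]: S = E(K, 0b11001001) = 0b10101111; 0b01010101 ⊕ 0b10101111 = 0b11111010.
P[3]: S = E(K, 0b10101111) = 0b10001001; 0b10011100 ⊕ 0b10001001 = 0b00010101.

P[1] = 0b01010001, P[2] = 0b11111010, P[3] = 0b00010101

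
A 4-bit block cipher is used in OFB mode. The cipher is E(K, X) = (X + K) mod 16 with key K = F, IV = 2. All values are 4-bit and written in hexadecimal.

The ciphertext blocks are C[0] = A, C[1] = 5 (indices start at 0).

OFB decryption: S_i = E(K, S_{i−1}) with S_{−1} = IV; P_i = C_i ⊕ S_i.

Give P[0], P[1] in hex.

P[0]: S = E(K, 2) = 1; A ⊕ 1 = B.
P[1]: S = E(K, 1) = 0; 5 ⊕ 0 = 5.

P[0] = B, P[1] = 5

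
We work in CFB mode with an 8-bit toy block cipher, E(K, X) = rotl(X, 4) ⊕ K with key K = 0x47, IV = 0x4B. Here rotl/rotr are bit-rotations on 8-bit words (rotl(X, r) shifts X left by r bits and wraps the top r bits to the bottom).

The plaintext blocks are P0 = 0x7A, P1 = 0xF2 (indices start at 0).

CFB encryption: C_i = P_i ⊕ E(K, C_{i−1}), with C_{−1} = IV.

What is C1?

C1 = 0x2D

C0: E(K, 0x4B) = 0xF3; 0x7A ⊕ 0xF3 = 0x89.
C1: E(K, 0x89) = 0xDF; 0xF2 ⊕ 0xDF = 0x2D.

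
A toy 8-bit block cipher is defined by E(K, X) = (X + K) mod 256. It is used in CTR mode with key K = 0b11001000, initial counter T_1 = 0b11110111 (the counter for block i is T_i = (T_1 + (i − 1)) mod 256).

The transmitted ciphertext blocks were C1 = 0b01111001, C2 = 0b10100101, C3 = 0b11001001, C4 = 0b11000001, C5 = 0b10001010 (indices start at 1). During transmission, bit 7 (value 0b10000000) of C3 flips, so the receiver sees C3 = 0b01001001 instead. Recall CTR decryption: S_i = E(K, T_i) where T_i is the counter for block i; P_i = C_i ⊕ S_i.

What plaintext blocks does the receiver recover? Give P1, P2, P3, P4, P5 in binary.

P1 = 0b11000110, P2 = 0b01100101, P3 = 0b10001000, P4 = 0b00000011, P5 = 0b01001001

Only C3 changed, to 0b01001001. In CTR, a change in C_i flips the same bit in P_i only; the keystream is unaffected. Decrypting the received ciphertext:
P1: T = 0b11110111, S = E(K, T) = 0b10111111; 0b01111001 ⊕ 0b10111111 = 0b11000110.
P2: T = 0b11111000, S = E(K, T) = 0b11000000; 0b10100101 ⊕ 0b11000000 = 0b01100101.
P3: T = 0b11111001, S = E(K, T) = 0b11000001; 0b01001001 ⊕ 0b11000001 = 0b10001000.
P4: T = 0b11111010, S = E(K, T) = 0b11000010; 0b11000001 ⊕ 0b11000010 = 0b00000011.
P5: T = 0b11111011, S = E(K, T) = 0b11000011; 0b10001010 ⊕ 0b11000011 = 0b01001001.
Blocks that differ from the original plaintext: P3.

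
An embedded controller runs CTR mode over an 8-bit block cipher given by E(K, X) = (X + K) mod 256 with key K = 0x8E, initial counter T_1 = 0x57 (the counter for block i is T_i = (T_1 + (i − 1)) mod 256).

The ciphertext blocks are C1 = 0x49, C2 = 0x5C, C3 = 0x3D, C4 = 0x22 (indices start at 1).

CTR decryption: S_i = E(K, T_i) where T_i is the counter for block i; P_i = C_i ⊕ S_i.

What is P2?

P2 = 0xBA

P2: T = 0x58, S = E(K, T) = 0xE6; 0x5C ⊕ 0xE6 = 0xBA.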